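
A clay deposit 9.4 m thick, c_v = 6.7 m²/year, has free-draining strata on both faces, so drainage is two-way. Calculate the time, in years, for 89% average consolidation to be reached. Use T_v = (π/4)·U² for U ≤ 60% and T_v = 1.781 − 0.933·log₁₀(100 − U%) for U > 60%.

Drainage path length: H_d = H/2 = 4.7 m (double drainage).
U > 60%: T_v = 1.781 − 0.933·log₁₀(100 − 89) = 0.80938.
t = T_v·H_d²/c_v = 0.80938×4.7²/6.7 = 2.669 years.

t ≈ 2.67 years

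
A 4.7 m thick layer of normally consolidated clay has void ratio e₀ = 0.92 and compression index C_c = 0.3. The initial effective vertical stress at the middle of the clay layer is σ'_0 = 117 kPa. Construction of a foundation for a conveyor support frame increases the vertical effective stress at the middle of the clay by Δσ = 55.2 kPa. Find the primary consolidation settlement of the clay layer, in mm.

Final effective stress: σ'_f = σ'_0 + Δσ = 117 + 55.2 = 172.2 kPa.
Normally consolidated clay, so the full stress increment lies on the virgin compression line:
S_c = C_c·H/(1+e₀)·log₁₀(σ'_f/σ'_0) = 0.3×4.7/(1+0.92)×log₁₀(172.2/117)
    = 0.73438 × 0.16785 = 0.1233 m

S_c ≈ 123 mm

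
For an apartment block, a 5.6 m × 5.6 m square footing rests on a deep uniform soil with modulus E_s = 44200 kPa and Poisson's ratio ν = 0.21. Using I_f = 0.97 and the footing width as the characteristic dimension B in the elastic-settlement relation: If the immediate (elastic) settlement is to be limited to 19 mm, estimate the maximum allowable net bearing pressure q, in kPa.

S_e = q·B·(1−ν²)/E_s · I_f  ⇒  q = S_e·E_s / (B·(1−ν²)·I_f).
q = 0.019 × 44200 / (5.6 × 0.9559 × 0.97) = 161.7 kPa

q ≈ 162 kPa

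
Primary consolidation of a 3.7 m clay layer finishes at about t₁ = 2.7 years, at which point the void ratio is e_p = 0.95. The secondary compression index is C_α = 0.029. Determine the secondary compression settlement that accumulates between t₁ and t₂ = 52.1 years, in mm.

S_s ≈ 70.7 mm

Secondary compression: S_s = C_α·H/(1+e_p)·log₁₀(t₂/t₁)
S_s = 0.029×3.7/(1+0.95)×log₁₀(52.1/2.7)
    = 0.05503 × 1.285 = 0.07073 m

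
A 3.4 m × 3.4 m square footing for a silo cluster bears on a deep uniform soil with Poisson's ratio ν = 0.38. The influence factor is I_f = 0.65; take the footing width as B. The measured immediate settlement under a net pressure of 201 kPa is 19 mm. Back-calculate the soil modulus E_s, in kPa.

S_e = q·B·(1−ν²)/E_s · I_f  ⇒  E_s = q·B·(1−ν²)·I_f / S_e.
E_s = 201 × 3.4 × 0.8556 × 0.65 / 0.019 = 20000 kPa

E_s ≈ 20000 kPa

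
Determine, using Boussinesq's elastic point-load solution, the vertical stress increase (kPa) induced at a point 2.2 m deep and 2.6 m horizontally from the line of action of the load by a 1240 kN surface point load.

Boussinesq vertical stress below a point load on an elastic half-space:
Δσ_z = 3P/(2πz²) · [1 + (r/z)²]^(−5/2)
r/z = 2.6/2.2 = 1.1818; [1+(r/z)²]^(−5/2) = 0.11245.
Δσ_z = 3×1240/(2π×2.2²) × 0.11245 = 122.33 × 0.11245 = 13.76 kPa

Δσ_z ≈ 13.8 kPa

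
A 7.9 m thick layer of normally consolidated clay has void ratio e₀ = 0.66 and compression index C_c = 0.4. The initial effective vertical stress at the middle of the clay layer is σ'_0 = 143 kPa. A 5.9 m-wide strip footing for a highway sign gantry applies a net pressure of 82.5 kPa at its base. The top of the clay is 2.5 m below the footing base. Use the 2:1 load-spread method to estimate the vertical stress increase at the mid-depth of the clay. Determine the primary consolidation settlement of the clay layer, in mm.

S_c ≈ 201 mm

Mid-depth of clay below the footing base: z = 2.5 + 7.9/2 = 6.45 m.
Stress increase at mid-clay by the 2:1 spreading method:
Δσ = qB/(B+z) = 82.5×5.9/(5.9+6.45) = 39.413 kPa
Final effective stress: σ'_f = σ'_0 + Δσ = 143 + 39.413 = 182.41 kPa.
Normally consolidated clay, so the full stress increment lies on the virgin compression line:
S_c = C_c·H/(1+e₀)·log₁₀(σ'_f/σ'_0) = 0.4×7.9/(1+0.66)×log₁₀(182.41/143)
    = 1.9036 × 0.10571 = 0.2012 m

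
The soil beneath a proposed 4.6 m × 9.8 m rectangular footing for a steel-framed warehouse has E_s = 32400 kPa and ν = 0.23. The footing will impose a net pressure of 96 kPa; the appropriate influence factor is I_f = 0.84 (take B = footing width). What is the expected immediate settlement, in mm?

Immediate (elastic) settlement: S_e = q·B·(1−ν²)/E_s · I_f.
S_e = 96 × 4.6 × (1 − 0.23²) / 32400 × 0.84
    = 96 × 4.6 × 0.9471 / 32400 × 0.84
    = 0.01084 m = 10.84 mm

S_e ≈ 10.8 mm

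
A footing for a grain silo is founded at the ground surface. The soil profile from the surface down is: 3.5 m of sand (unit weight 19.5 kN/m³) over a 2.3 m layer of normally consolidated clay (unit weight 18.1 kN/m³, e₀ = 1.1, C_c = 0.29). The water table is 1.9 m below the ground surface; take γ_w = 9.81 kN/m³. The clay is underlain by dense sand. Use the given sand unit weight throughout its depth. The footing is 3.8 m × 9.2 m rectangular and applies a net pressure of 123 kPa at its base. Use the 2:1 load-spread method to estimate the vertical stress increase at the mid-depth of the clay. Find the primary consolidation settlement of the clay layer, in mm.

S_c ≈ 64.1 mm

Mid-depth of clay below the ground surface: z = 3.5 + 2.3/2 = 4.65 m.
Total vertical stress at mid-clay: σ_v = 19.5×3.5 + 18.1×1.15 = 89.065 kPa.
Pore pressure: u = 9.81×(4.65 − 1.9) = 26.978 kPa.
Initial effective stress: σ'_0 = σ_v − u = 89.065 − 26.978 = 62.087 kPa.
Stress increase at mid-clay by the 2:1 spreading method:
Δσ = qBL/((B+z)(L+z)) = 123×3.8×9.2/((3.8+4.65)(9.2+4.65)) = 36.743 kPa
Final effective stress: σ'_f = σ'_0 + Δσ = 62.087 + 36.743 = 98.83 kPa.
Normally consolidated clay, so the full stress increment lies on the virgin compression line:
S_c = C_c·H/(1+e₀)·log₁₀(σ'_f/σ'_0) = 0.29×2.3/(1+1.1)×log₁₀(98.83/62.087)
    = 0.31762 × 0.20189 = 0.06412 m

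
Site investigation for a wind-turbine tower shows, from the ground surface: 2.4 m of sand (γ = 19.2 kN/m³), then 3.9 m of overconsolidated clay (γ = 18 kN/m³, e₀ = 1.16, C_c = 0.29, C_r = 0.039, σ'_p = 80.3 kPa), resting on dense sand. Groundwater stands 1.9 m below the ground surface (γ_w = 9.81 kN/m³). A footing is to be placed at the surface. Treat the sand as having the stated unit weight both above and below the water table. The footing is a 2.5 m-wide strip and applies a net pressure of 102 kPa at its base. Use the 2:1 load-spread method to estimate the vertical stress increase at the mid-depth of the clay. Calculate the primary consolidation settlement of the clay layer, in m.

Mid-depth of clay below the ground surface: z = 2.4 + 3.9/2 = 4.35 m.
Total vertical stress at mid-clay: σ_v = 19.2×2.4 + 18×1.95 = 81.18 kPa.
Pore pressure: u = 9.81×(4.35 − 1.9) = 24.035 kPa.
Initial effective stress: σ'_0 = σ_v − u = 81.18 − 24.035 = 57.145 kPa.
Stress increase at mid-clay by the 2:1 spreading method:
Δσ = qB/(B+z) = 102×2.5/(2.5+4.35) = 37.226 kPa
Final effective stress: σ'_f = 57.145 + 37.226 = 94.371 kPa.
σ'_f = 94.371 > σ'_p = 80.3 kPa, so the stress path crosses the preconsolidation pressure — recompression up to σ'_p, then virgin compression beyond:
S_c = H/(1+e₀)·[C_r·log₁₀(σ'_p/σ'_0) + C_c·log₁₀(σ'_f/σ'_p)]
    = 3.9/2.16 × [0.039×log₁₀(80.3/57.145) + 0.29×log₁₀(94.371/80.3)]
    = 1.8056 × [0.0057618 + 0.020336] = 0.04712 m

S_c ≈ 0.0471 m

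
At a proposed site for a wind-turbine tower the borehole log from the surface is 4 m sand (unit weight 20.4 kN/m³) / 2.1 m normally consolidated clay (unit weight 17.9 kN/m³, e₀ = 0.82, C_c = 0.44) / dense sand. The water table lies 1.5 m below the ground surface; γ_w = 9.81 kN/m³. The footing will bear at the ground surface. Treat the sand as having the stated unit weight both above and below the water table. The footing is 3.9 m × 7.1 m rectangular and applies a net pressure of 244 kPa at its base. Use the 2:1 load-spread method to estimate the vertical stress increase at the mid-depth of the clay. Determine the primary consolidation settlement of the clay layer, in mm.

S_c ≈ 147 mm

Mid-depth of clay below the ground surface: z = 4 + 2.1/2 = 5.05 m.
Total vertical stress at mid-clay: σ_v = 20.4×4 + 17.9×1.05 = 100.39 kPa.
Pore pressure: u = 9.81×(5.05 − 1.5) = 34.825 kPa.
Initial effective stress: σ'_0 = σ_v − u = 100.39 − 34.825 = 65.565 kPa.
Stress increase at mid-clay by the 2:1 spreading method:
Δσ = qBL/((B+z)(L+z)) = 244×3.9×7.1/((3.9+5.05)(7.1+5.05)) = 62.132 kPa
Final effective stress: σ'_f = σ'_0 + Δσ = 65.565 + 62.132 = 127.7 kPa.
Normally consolidated clay, so the full stress increment lies on the virgin compression line:
S_c = C_c·H/(1+e₀)·log₁₀(σ'_f/σ'_0) = 0.44×2.1/(1+0.82)×log₁₀(127.7/65.565)
    = 0.50769 × 0.28952 = 0.147 m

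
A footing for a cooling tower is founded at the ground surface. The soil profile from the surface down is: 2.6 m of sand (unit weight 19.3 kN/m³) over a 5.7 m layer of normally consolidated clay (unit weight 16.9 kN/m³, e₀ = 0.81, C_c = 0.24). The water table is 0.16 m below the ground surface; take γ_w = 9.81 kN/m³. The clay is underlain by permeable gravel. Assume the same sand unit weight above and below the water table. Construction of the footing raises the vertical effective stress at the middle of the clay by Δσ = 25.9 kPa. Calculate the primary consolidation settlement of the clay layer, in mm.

Mid-depth of clay below the ground surface: z = 2.6 + 5.7/2 = 5.45 m.
Total vertical stress at mid-clay: σ_v = 19.3×2.6 + 16.9×2.85 = 98.345 kPa.
Pore pressure: u = 9.81×(5.45 − 0.16) = 51.895 kPa.
Initial effective stress: σ'_0 = σ_v − u = 98.345 − 51.895 = 46.45 kPa.
Final effective stress: σ'_f = σ'_0 + Δσ = 46.45 + 25.9 = 72.35 kPa.
Normally consolidated clay, so the full stress increment lies on the virgin compression line:
S_c = C_c·H/(1+e₀)·log₁₀(σ'_f/σ'_0) = 0.24×5.7/(1+0.81)×log₁₀(72.35/46.45)
    = 0.7558 × 0.19245 = 0.1455 m

S_c ≈ 145 mm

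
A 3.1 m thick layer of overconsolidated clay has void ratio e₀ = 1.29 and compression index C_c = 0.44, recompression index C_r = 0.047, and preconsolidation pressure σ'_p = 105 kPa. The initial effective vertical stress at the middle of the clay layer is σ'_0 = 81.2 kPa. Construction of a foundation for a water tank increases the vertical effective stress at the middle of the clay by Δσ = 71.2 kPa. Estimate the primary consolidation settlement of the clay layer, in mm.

S_c ≈ 103 mm

Final effective stress: σ'_f = 81.2 + 71.2 = 152.4 kPa.
σ'_f = 152.4 > σ'_p = 105 kPa, so the stress path crosses the preconsolidation pressure — recompression up to σ'_p, then virgin compression beyond:
S_c = H/(1+e₀)·[C_r·log₁₀(σ'_p/σ'_0) + C_c·log₁₀(σ'_f/σ'_p)]
    = 3.1/2.29 × [0.047×log₁₀(105/81.2) + 0.44×log₁₀(152.4/105)]
    = 1.3537 × [0.0052468 + 0.07119] = 0.1035 m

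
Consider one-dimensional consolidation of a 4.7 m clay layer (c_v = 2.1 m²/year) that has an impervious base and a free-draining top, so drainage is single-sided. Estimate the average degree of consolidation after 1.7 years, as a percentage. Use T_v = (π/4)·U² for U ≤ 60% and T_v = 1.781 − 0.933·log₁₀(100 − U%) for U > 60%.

Drainage path length: H_d = H = 4.7 m (single drainage).
T_v = c_v·t/H_d² = 2.1×1.7/4.7² = 0.16161.
T_v = 0.16161 corresponds to the U ≤ 60% branch:
U = √(4T_v/π) = 0.4536

U ≈ 45.4 %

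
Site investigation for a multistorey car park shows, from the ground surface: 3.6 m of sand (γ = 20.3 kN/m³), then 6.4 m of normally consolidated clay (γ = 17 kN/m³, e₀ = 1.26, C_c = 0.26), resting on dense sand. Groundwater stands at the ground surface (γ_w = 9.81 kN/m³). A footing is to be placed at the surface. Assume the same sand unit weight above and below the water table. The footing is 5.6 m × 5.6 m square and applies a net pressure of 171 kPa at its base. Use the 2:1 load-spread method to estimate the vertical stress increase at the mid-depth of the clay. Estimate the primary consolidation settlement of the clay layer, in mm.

S_c ≈ 145 mm

Mid-depth of clay below the ground surface: z = 3.6 + 6.4/2 = 6.8 m.
Total vertical stress at mid-clay: σ_v = 20.3×3.6 + 17×3.2 = 127.48 kPa.
Pore pressure: u = 9.81×(6.8 − 0) = 66.708 kPa.
Initial effective stress: σ'_0 = σ_v − u = 127.48 − 66.708 = 60.772 kPa.
Stress increase at mid-clay by the 2:1 spreading method:
Δσ = qBL/((B+z)(L+z)) = 171×5.6×5.6/((5.6+6.8)(5.6+6.8)) = 34.876 kPa
Final effective stress: σ'_f = σ'_0 + Δσ = 60.772 + 34.876 = 95.648 kPa.
Normally consolidated clay, so the full stress increment lies on the virgin compression line:
S_c = C_c·H/(1+e₀)·log₁₀(σ'_f/σ'_0) = 0.26×6.4/(1+1.26)×log₁₀(95.648/60.772)
    = 0.73628 × 0.19697 = 0.145 m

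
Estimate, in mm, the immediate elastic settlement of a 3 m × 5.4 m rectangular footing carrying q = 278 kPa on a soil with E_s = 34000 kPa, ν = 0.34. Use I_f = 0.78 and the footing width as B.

Immediate (elastic) settlement: S_e = q·B·(1−ν²)/E_s · I_f.
S_e = 278 × 3 × (1 − 0.34²) / 34000 × 0.78
    = 278 × 3 × 0.8844 / 34000 × 0.78
    = 0.01692 m = 16.92 mm

S_e ≈ 16.9 mm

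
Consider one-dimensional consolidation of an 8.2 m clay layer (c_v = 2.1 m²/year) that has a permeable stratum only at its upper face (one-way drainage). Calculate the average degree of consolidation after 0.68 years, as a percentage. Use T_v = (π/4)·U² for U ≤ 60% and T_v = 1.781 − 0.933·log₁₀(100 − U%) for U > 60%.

U ≈ 16.4 %

Drainage path length: H_d = H = 8.2 m (single drainage).
T_v = c_v·t/H_d² = 2.1×0.68/8.2² = 0.021237.
T_v = 0.021237 corresponds to the U ≤ 60% branch:
U = √(4T_v/π) = 0.1644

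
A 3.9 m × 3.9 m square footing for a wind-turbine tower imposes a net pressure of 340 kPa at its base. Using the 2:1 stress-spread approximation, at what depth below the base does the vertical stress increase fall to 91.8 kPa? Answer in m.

z ≈ 3.61 m

2:1 spreading — at depth z the loaded area has grown by z in each plan dimension:
qB²/(B+z)² = Δσ_z ⇒ z = B(√(q/Δσ_z) − 1) = 3.9×(√(340/91.8) − 1) = 3.606 m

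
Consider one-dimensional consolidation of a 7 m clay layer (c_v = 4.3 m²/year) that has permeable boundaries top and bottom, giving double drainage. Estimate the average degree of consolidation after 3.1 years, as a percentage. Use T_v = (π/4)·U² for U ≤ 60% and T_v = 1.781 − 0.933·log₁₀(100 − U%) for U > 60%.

Drainage path length: H_d = H/2 = 3.5 m (double drainage).
T_v = c_v·t/H_d² = 4.3×3.1/3.5² = 1.0882.
T_v = 1.0882 corresponds to the U > 60% branch:
U = 1 − 10^((1.781 − T_v)/0.933)/100 = 0.9447

U ≈ 94.5 %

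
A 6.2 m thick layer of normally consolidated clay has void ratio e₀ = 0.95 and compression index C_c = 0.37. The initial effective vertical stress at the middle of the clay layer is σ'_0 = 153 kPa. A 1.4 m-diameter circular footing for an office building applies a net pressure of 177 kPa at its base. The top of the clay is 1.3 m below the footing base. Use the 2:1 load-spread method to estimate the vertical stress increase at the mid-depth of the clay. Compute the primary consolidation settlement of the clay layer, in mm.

S_c ≈ 33.3 mm

Mid-depth of clay below the footing base: z = 1.3 + 6.2/2 = 4.4 m.
Stress increase at mid-clay by the 2:1 spreading method:
Δσ ≈ qD²/(D+z)² = 177×1.4²/(1.4+4.4)² = 10.313 kPa
Final effective stress: σ'_f = σ'_0 + Δσ = 153 + 10.313 = 163.31 kPa.
Normally consolidated clay, so the full stress increment lies on the virgin compression line:
S_c = C_c·H/(1+e₀)·log₁₀(σ'_f/σ'_0) = 0.37×6.2/(1+0.95)×log₁₀(163.31/153)
    = 1.1764 × 0.028321 = 0.03332 m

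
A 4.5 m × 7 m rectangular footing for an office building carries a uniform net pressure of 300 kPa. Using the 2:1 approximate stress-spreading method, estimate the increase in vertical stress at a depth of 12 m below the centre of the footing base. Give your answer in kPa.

By the 2:1 method the load spreads at 1 horizontal : 2 vertical, so at depth z the loaded area has grown by z in each plan dimension:
Δσ = qBL/((B+z)(L+z)) = 300×4.5×7/((4.5+12)(7+12)) = 30.144 kPa

Δσ_z ≈ 30.1 kPa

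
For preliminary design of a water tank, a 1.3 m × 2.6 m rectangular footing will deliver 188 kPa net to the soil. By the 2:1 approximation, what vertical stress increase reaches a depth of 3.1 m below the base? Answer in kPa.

Δσ_z ≈ 25.3 kPa

By the 2:1 method the load spreads at 1 horizontal : 2 vertical, so at depth z the loaded area has grown by z in each plan dimension:
Δσ = qBL/((B+z)(L+z)) = 188×1.3×2.6/((1.3+3.1)(2.6+3.1)) = 25.337 kPa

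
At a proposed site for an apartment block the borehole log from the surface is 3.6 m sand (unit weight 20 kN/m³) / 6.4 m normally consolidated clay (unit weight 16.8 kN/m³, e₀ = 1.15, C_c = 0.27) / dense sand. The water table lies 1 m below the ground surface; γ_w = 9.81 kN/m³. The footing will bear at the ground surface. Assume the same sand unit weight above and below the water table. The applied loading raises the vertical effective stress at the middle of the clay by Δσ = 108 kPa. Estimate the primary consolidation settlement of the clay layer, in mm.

S_c ≈ 329 mm

Mid-depth of clay below the ground surface: z = 3.6 + 6.4/2 = 6.8 m.
Total vertical stress at mid-clay: σ_v = 20×3.6 + 16.8×3.2 = 125.76 kPa.
Pore pressure: u = 9.81×(6.8 − 1) = 56.898 kPa.
Initial effective stress: σ'_0 = σ_v − u = 125.76 − 56.898 = 68.862 kPa.
Final effective stress: σ'_f = σ'_0 + Δσ = 68.862 + 108 = 176.86 kPa.
Normally consolidated clay, so the full stress increment lies on the virgin compression line:
S_c = C_c·H/(1+e₀)·log₁₀(σ'_f/σ'_0) = 0.27×6.4/(1+1.15)×log₁₀(176.86/68.862)
    = 0.80372 × 0.40965 = 0.3292 m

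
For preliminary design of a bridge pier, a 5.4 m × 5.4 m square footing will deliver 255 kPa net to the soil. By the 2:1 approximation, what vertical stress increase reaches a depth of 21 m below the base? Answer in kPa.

By the 2:1 method the load spreads at 1 horizontal : 2 vertical, so at depth z the loaded area has grown by z in each plan dimension:
Δσ = qBL/((B+z)(L+z)) = 255×5.4×5.4/((5.4+21)(5.4+21)) = 10.669 kPa

Δσ_z ≈ 10.7 kPa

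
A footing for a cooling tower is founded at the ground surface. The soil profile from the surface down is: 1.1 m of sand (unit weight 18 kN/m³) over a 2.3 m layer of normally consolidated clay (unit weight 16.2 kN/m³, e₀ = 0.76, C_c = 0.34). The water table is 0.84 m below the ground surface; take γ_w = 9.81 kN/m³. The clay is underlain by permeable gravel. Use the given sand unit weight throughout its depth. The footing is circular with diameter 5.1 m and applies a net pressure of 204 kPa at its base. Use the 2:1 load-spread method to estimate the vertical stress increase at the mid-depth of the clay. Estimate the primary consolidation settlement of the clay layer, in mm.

S_c ≈ 310 mm

Mid-depth of clay below the ground surface: z = 1.1 + 2.3/2 = 2.25 m.
Total vertical stress at mid-clay: σ_v = 18×1.1 + 16.2×1.15 = 38.43 kPa.
Pore pressure: u = 9.81×(2.25 − 0.84) = 13.832 kPa.
Initial effective stress: σ'_0 = σ_v − u = 38.43 − 13.832 = 24.598 kPa.
Stress increase at mid-clay by the 2:1 spreading method:
Δσ ≈ qD²/(D+z)² = 204×5.1²/(5.1+2.25)² = 98.219 kPa
Final effective stress: σ'_f = σ'_0 + Δσ = 24.598 + 98.219 = 122.82 kPa.
Normally consolidated clay, so the full stress increment lies on the virgin compression line:
S_c = C_c·H/(1+e₀)·log₁₀(σ'_f/σ'_0) = 0.34×2.3/(1+0.76)×log₁₀(122.82/24.598)
    = 0.44432 × 0.69837 = 0.3103 m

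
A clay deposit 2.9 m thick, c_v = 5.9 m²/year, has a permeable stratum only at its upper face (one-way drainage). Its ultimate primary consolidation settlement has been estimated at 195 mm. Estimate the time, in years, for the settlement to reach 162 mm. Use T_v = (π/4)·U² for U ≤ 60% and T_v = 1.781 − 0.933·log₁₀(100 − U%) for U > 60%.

Drainage path length: H_d = H = 2.9 m (single drainage).
U = S(t)/S_ult = 162/195 = 0.8308.
U > 60%: T_v = 1.781 − 0.933·log₁₀(100 − 83.077) = 0.63483.
t = T_v·H_d²/c_v = 0.63483×2.9²/5.9 = 0.9049 years.

t ≈ 0.905 years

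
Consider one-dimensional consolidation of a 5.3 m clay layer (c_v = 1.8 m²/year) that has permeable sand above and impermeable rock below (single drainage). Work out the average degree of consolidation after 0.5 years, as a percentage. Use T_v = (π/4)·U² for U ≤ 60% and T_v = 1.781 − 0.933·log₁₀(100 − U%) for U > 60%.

Drainage path length: H_d = H = 5.3 m (single drainage).
T_v = c_v·t/H_d² = 1.8×0.5/5.3² = 0.03204.
T_v = 0.03204 corresponds to the U ≤ 60% branch:
U = √(4T_v/π) = 0.202

U ≈ 20.2 %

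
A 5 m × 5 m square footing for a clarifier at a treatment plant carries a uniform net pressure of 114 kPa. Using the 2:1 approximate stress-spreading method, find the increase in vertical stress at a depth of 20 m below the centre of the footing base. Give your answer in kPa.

By the 2:1 method the load spreads at 1 horizontal : 2 vertical, so at depth z the loaded area has grown by z in each plan dimension:
Δσ = qBL/((B+z)(L+z)) = 114×5×5/((5+20)(5+20)) = 4.56 kPa

Δσ_z ≈ 4.56 kPa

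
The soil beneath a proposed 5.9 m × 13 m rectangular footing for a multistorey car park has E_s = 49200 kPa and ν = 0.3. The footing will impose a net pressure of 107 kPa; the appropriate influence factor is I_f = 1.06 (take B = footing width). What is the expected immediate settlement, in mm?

S_e ≈ 12.4 mm

Immediate (elastic) settlement: S_e = q·B·(1−ν²)/E_s · I_f.
S_e = 107 × 5.9 × (1 − 0.3²) / 49200 × 1.06
    = 107 × 5.9 × 0.91 / 49200 × 1.06
    = 0.01238 m = 12.38 mm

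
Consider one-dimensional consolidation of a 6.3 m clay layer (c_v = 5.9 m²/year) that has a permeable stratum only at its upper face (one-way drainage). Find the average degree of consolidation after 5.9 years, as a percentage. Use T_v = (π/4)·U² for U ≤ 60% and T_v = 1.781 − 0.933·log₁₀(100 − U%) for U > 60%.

U ≈ 90.7 %

Drainage path length: H_d = H = 6.3 m (single drainage).
T_v = c_v·t/H_d² = 5.9×5.9/6.3² = 0.87705.
T_v = 0.87705 corresponds to the U > 60% branch:
U = 1 − 10^((1.781 − T_v)/0.933)/100 = 0.9069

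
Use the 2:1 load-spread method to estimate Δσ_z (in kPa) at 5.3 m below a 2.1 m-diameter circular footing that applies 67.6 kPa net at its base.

Δσ_z ≈ 5.44 kPa

By the 2:1 method the load spreads at 1 horizontal : 2 vertical, so at depth z the loaded area has grown by z in each plan dimension:
Δσ ≈ qD²/(D+z)² = 67.6×2.1²/(2.1+5.3)² = 5.444 kPa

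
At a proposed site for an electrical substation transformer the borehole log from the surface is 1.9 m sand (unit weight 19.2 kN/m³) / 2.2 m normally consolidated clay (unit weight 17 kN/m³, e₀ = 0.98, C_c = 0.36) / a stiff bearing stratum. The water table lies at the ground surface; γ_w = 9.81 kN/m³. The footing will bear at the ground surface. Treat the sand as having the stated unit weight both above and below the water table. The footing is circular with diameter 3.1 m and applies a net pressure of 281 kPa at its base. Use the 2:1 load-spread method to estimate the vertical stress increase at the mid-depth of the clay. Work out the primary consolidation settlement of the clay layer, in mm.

Mid-depth of clay below the ground surface: z = 1.9 + 2.2/2 = 3 m.
Total vertical stress at mid-clay: σ_v = 19.2×1.9 + 17×1.1 = 55.18 kPa.
Pore pressure: u = 9.81×(3 − 0) = 29.43 kPa.
Initial effective stress: σ'_0 = σ_v − u = 55.18 − 29.43 = 25.75 kPa.
Stress increase at mid-clay by the 2:1 spreading method:
Δσ ≈ qD²/(D+z)² = 281×3.1²/(3.1+3)² = 72.572 kPa
Final effective stress: σ'_f = σ'_0 + Δσ = 25.75 + 72.572 = 98.322 kPa.
Normally consolidated clay, so the full stress increment lies on the virgin compression line:
S_c = C_c·H/(1+e₀)·log₁₀(σ'_f/σ'_0) = 0.36×2.2/(1+0.98)×log₁₀(98.322/25.75)
    = 0.4 × 0.58187 = 0.2327 m

S_c ≈ 233 mm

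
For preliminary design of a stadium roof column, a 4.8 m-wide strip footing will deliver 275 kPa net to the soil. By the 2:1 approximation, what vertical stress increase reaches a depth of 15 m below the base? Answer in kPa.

Δσ_z ≈ 66.7 kPa

By the 2:1 method the load spreads at 1 horizontal : 2 vertical, so at depth z the loaded area has grown by z in each plan dimension:
Δσ = qB/(B+z) = 275×4.8/(4.8+15) = 66.667 kPa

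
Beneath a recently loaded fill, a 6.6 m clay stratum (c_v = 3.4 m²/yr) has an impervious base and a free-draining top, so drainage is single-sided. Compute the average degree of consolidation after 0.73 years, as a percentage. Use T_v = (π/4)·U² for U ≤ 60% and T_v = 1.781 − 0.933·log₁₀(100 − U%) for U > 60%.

Drainage path length: H_d = H = 6.6 m (single drainage).
T_v = c_v·t/H_d² = 3.4×0.73/6.6² = 0.056979.
T_v = 0.056979 corresponds to the U ≤ 60% branch:
U = √(4T_v/π) = 0.2693

U ≈ 26.9 %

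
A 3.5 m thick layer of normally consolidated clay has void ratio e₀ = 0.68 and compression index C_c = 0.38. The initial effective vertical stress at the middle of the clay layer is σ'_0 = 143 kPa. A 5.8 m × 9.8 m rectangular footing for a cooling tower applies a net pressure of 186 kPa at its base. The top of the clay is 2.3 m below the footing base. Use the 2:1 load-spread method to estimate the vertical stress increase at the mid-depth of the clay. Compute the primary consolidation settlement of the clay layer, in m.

S_c ≈ 0.149 m

Mid-depth of clay below the footing base: z = 2.3 + 3.5/2 = 4.05 m.
Stress increase at mid-clay by the 2:1 spreading method:
Δσ = qBL/((B+z)(L+z)) = 186×5.8×9.8/((5.8+4.05)(9.8+4.05)) = 77.496 kPa
Final effective stress: σ'_f = σ'_0 + Δσ = 143 + 77.496 = 220.5 kPa.
Normally consolidated clay, so the full stress increment lies on the virgin compression line:
S_c = C_c·H/(1+e₀)·log₁₀(σ'_f/σ'_0) = 0.38×3.5/(1+0.68)×log₁₀(220.5/143)
    = 0.79167 × 0.18807 = 0.1489 m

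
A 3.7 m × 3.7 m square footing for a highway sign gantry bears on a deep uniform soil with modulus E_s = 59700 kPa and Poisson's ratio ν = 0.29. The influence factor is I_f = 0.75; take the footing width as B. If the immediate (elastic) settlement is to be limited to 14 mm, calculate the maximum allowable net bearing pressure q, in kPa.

S_e = q·B·(1−ν²)/E_s · I_f  ⇒  q = S_e·E_s / (B·(1−ν²)·I_f).
q = 0.014 × 59700 / (3.7 × 0.9159 × 0.75) = 328.8 kPa

q ≈ 329 kPa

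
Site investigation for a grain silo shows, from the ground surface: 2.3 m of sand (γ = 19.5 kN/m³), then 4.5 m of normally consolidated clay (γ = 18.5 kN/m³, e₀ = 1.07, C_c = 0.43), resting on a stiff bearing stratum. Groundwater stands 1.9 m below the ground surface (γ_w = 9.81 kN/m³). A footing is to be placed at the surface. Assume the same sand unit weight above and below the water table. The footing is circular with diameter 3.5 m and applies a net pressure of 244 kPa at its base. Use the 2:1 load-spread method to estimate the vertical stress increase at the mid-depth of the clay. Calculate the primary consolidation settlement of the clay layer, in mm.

Mid-depth of clay below the ground surface: z = 2.3 + 4.5/2 = 4.55 m.
Total vertical stress at mid-clay: σ_v = 19.5×2.3 + 18.5×2.25 = 86.475 kPa.
Pore pressure: u = 9.81×(4.55 − 1.9) = 25.997 kPa.
Initial effective stress: σ'_0 = σ_v − u = 86.475 − 25.997 = 60.478 kPa.
Stress increase at mid-clay by the 2:1 spreading method:
Δσ ≈ qD²/(D+z)² = 244×3.5²/(3.5+4.55)² = 46.125 kPa
Final effective stress: σ'_f = σ'_0 + Δσ = 60.478 + 46.125 = 106.6 kPa.
Normally consolidated clay, so the full stress increment lies on the virgin compression line:
S_c = C_c·H/(1+e₀)·log₁₀(σ'_f/σ'_0) = 0.43×4.5/(1+1.07)×log₁₀(106.6/60.478)
    = 0.93478 × 0.24616 = 0.2301 m

S_c ≈ 230 mm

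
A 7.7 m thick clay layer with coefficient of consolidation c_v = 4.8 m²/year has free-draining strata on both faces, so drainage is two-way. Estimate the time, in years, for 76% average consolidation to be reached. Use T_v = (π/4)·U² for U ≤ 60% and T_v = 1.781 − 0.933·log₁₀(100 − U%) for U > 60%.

t ≈ 1.52 years

Drainage path length: H_d = H/2 = 3.85 m (double drainage).
U > 60%: T_v = 1.781 − 0.933·log₁₀(100 − 76) = 0.49326.
t = T_v·H_d²/c_v = 0.49326×3.85²/4.8 = 1.523 years.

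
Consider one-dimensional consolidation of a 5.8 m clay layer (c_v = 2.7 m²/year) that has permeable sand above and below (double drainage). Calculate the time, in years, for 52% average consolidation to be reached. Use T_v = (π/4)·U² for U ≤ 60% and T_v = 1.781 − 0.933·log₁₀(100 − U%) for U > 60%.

t ≈ 0.661 years

Drainage path length: H_d = H/2 = 2.9 m (double drainage).
U ≤ 60%: T_v = (π/4)·U² = (π/4)×0.52² = 0.21237.
t = T_v·H_d²/c_v = 0.21237×2.9²/2.7 = 0.6615 years.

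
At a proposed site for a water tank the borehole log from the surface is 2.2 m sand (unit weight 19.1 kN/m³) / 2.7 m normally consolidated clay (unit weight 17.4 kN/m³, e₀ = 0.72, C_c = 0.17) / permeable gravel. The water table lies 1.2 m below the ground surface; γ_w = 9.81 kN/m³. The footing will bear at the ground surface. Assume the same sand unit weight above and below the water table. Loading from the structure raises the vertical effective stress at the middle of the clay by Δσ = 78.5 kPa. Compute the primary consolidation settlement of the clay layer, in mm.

Mid-depth of clay below the ground surface: z = 2.2 + 2.7/2 = 3.55 m.
Total vertical stress at mid-clay: σ_v = 19.1×2.2 + 17.4×1.35 = 65.51 kPa.
Pore pressure: u = 9.81×(3.55 − 1.2) = 23.054 kPa.
Initial effective stress: σ'_0 = σ_v − u = 65.51 − 23.054 = 42.456 kPa.
Final effective stress: σ'_f = σ'_0 + Δσ = 42.456 + 78.5 = 120.96 kPa.
Normally consolidated clay, so the full stress increment lies on the virgin compression line:
S_c = C_c·H/(1+e₀)·log₁₀(σ'_f/σ'_0) = 0.17×2.7/(1+0.72)×log₁₀(120.96/42.456)
    = 0.26686 × 0.4547 = 0.1213 m

S_c ≈ 121 mm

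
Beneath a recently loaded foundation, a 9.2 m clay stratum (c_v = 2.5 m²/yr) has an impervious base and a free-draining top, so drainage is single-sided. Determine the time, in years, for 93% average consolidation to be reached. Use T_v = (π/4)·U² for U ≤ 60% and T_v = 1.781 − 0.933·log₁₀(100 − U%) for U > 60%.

Drainage path length: H_d = H = 9.2 m (single drainage).
U > 60%: T_v = 1.781 − 0.933·log₁₀(100 − 93) = 0.99252.
t = T_v·H_d²/c_v = 0.99252×9.2²/2.5 = 33.6 years.

t ≈ 33.6 years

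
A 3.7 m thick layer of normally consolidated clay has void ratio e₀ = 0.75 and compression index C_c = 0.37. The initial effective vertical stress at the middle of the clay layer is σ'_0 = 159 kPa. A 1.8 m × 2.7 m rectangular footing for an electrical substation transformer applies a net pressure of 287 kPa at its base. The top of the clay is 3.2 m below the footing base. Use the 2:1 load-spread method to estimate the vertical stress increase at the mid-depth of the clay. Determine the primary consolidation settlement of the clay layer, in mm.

Mid-depth of clay below the footing base: z = 3.2 + 3.7/2 = 5.05 m.
Stress increase at mid-clay by the 2:1 spreading method:
Δσ = qBL/((B+z)(L+z)) = 287×1.8×2.7/((1.8+5.05)(2.7+5.05)) = 26.274 kPa
Final effective stress: σ'_f = σ'_0 + Δσ = 159 + 26.274 = 185.27 kPa.
Normally consolidated clay, so the full stress increment lies on the virgin compression line:
S_c = C_c·H/(1+e₀)·log₁₀(σ'_f/σ'_0) = 0.37×3.7/(1+0.75)×log₁₀(185.27/159)
    = 0.78229 × 0.066408 = 0.05195 m

S_c ≈ 52 mm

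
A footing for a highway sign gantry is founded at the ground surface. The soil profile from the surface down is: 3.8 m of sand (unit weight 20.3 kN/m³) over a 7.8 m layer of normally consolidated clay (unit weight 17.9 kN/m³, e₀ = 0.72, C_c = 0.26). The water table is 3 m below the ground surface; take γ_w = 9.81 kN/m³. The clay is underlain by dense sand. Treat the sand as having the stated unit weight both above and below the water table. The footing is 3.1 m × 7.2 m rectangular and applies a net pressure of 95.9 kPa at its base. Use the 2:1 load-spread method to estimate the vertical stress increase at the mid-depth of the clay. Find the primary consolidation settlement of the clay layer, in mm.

Mid-depth of clay below the ground surface: z = 3.8 + 7.8/2 = 7.7 m.
Total vertical stress at mid-clay: σ_v = 20.3×3.8 + 17.9×3.9 = 146.95 kPa.
Pore pressure: u = 9.81×(7.7 − 3) = 46.107 kPa.
Initial effective stress: σ'_0 = σ_v − u = 146.95 − 46.107 = 100.84 kPa.
Stress increase at mid-clay by the 2:1 spreading method:
Δσ = qBL/((B+z)(L+z)) = 95.9×3.1×7.2/((3.1+7.7)(7.2+7.7)) = 13.302 kPa
Final effective stress: σ'_f = σ'_0 + Δσ = 100.84 + 13.302 = 114.14 kPa.
Normally consolidated clay, so the full stress increment lies on the virgin compression line:
S_c = C_c·H/(1+e₀)·log₁₀(σ'_f/σ'_0) = 0.26×7.8/(1+0.72)×log₁₀(114.14/100.84)
    = 1.1791 × 0.053805 = 0.06344 m

S_c ≈ 63.4 mm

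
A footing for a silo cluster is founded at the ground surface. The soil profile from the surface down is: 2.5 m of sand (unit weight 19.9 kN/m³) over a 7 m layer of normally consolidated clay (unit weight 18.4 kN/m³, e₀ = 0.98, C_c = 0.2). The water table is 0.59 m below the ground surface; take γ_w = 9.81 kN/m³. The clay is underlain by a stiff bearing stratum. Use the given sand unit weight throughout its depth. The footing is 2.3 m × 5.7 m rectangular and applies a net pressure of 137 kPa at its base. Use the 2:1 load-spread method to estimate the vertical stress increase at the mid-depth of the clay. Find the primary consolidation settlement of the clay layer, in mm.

Mid-depth of clay below the ground surface: z = 2.5 + 7/2 = 6 m.
Total vertical stress at mid-clay: σ_v = 19.9×2.5 + 18.4×3.5 = 114.15 kPa.
Pore pressure: u = 9.81×(6 − 0.59) = 53.072 kPa.
Initial effective stress: σ'_0 = σ_v − u = 114.15 − 53.072 = 61.078 kPa.
Stress increase at mid-clay by the 2:1 spreading method:
Δσ = qBL/((B+z)(L+z)) = 137×2.3×5.7/((2.3+6)(5.7+6)) = 18.495 kPa
Final effective stress: σ'_f = σ'_0 + Δσ = 61.078 + 18.495 = 79.573 kPa.
Normally consolidated clay, so the full stress increment lies on the virgin compression line:
S_c = C_c·H/(1+e₀)·log₁₀(σ'_f/σ'_0) = 0.2×7/(1+0.98)×log₁₀(79.573/61.078)
    = 0.70707 × 0.11488 = 0.08123 m

S_c ≈ 81.2 mm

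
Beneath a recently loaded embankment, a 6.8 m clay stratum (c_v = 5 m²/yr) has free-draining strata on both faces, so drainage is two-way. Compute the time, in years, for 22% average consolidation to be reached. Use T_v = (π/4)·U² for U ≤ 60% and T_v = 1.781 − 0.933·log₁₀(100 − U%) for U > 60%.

t ≈ 0.0879 years

Drainage path length: H_d = H/2 = 3.4 m (double drainage).
U ≤ 60%: T_v = (π/4)·U² = (π/4)×0.22² = 0.038013.
t = T_v·H_d²/c_v = 0.038013×3.4²/5 = 0.08789 years.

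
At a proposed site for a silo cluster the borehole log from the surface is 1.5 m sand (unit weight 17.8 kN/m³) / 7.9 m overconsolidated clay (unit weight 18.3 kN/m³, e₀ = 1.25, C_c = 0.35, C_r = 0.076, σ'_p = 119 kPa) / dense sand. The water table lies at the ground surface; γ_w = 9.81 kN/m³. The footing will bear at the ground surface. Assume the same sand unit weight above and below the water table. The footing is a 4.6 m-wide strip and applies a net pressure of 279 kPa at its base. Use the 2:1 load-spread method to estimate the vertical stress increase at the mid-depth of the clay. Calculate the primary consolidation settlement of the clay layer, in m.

S_c ≈ 0.312 m

Mid-depth of clay below the ground surface: z = 1.5 + 7.9/2 = 5.45 m.
Total vertical stress at mid-clay: σ_v = 17.8×1.5 + 18.3×3.95 = 98.985 kPa.
Pore pressure: u = 9.81×(5.45 − 0) = 53.465 kPa.
Initial effective stress: σ'_0 = σ_v − u = 98.985 − 53.465 = 45.52 kPa.
Stress increase at mid-clay by the 2:1 spreading method:
Δσ = qB/(B+z) = 279×4.6/(4.6+5.45) = 127.7 kPa
Final effective stress: σ'_f = 45.52 + 127.7 = 173.22 kPa.
σ'_f = 173.22 > σ'_p = 119 kPa, so the stress path crosses the preconsolidation pressure — recompression up to σ'_p, then virgin compression beyond:
S_c = H/(1+e₀)·[C_r·log₁₀(σ'_p/σ'_0) + C_c·log₁₀(σ'_f/σ'_p)]
    = 7.9/2.25 × [0.076×log₁₀(119/45.52) + 0.35×log₁₀(173.22/119)]
    = 3.5111 × [0.031718 + 0.057068] = 0.3117 m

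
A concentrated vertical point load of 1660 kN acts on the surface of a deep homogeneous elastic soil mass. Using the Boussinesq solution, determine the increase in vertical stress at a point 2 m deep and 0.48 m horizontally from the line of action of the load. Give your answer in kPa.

Δσ_z ≈ 172 kPa

Boussinesq vertical stress below a point load on an elastic half-space:
Δσ_z = 3P/(2πz²) · [1 + (r/z)²]^(−5/2)
r/z = 0.48/2 = 0.24; [1+(r/z)²]^(−5/2) = 0.86935.
Δσ_z = 3×1660/(2π×2²) × 0.86935 = 198.15 × 0.86935 = 172.3 kPa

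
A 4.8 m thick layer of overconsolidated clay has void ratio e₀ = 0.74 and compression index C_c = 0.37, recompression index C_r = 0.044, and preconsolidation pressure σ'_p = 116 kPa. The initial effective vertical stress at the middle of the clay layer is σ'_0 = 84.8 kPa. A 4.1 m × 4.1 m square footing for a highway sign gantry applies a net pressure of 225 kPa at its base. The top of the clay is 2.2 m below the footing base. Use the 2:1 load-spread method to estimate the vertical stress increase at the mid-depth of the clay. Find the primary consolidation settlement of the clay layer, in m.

S_c ≈ 0.083 m

Mid-depth of clay below the footing base: z = 2.2 + 4.8/2 = 4.6 m.
Stress increase at mid-clay by the 2:1 spreading method:
Δσ = qBL/((B+z)(L+z)) = 225×4.1×4.1/((4.1+4.6)(4.1+4.6)) = 49.97 kPa
Final effective stress: σ'_f = 84.8 + 49.97 = 134.77 kPa.
σ'_f = 134.77 > σ'_p = 116 kPa, so the stress path crosses the preconsolidation pressure — recompression up to σ'_p, then virgin compression beyond:
S_c = H/(1+e₀)·[C_r·log₁₀(σ'_p/σ'_0) + C_c·log₁₀(σ'_f/σ'_p)]
    = 4.8/1.74 × [0.044×log₁₀(116/84.8) + 0.37×log₁₀(134.77/116)]
    = 2.7586 × [0.0059867 + 0.0241] = 0.083 m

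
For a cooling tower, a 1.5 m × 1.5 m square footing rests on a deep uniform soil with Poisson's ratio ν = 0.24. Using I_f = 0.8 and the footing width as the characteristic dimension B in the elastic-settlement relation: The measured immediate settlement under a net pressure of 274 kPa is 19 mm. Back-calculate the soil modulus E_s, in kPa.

S_e = q·B·(1−ν²)/E_s · I_f  ⇒  E_s = q·B·(1−ν²)·I_f / S_e.
E_s = 274 × 1.5 × 0.9424 × 0.8 / 0.019 = 16310 kPa

E_s ≈ 16300 kPa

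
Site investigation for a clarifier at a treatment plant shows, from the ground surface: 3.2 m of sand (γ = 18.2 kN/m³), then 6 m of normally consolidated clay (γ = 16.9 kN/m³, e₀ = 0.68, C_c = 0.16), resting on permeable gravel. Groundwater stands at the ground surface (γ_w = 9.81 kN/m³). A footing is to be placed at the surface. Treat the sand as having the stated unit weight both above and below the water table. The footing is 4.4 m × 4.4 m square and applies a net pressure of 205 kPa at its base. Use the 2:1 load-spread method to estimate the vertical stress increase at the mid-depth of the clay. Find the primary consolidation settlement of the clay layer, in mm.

S_c ≈ 137 mm

Mid-depth of clay below the ground surface: z = 3.2 + 6/2 = 6.2 m.
Total vertical stress at mid-clay: σ_v = 18.2×3.2 + 16.9×3 = 108.94 kPa.
Pore pressure: u = 9.81×(6.2 − 0) = 60.822 kPa.
Initial effective stress: σ'_0 = σ_v − u = 108.94 − 60.822 = 48.118 kPa.
Stress increase at mid-clay by the 2:1 spreading method:
Δσ = qBL/((B+z)(L+z)) = 205×4.4×4.4/((4.4+6.2)(4.4+6.2)) = 35.322 kPa
Final effective stress: σ'_f = σ'_0 + Δσ = 48.118 + 35.322 = 83.44 kPa.
Normally consolidated clay, so the full stress increment lies on the virgin compression line:
S_c = C_c·H/(1+e₀)·log₁₀(σ'_f/σ'_0) = 0.16×6/(1+0.68)×log₁₀(83.44/48.118)
    = 0.57143 × 0.23907 = 0.1366 m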